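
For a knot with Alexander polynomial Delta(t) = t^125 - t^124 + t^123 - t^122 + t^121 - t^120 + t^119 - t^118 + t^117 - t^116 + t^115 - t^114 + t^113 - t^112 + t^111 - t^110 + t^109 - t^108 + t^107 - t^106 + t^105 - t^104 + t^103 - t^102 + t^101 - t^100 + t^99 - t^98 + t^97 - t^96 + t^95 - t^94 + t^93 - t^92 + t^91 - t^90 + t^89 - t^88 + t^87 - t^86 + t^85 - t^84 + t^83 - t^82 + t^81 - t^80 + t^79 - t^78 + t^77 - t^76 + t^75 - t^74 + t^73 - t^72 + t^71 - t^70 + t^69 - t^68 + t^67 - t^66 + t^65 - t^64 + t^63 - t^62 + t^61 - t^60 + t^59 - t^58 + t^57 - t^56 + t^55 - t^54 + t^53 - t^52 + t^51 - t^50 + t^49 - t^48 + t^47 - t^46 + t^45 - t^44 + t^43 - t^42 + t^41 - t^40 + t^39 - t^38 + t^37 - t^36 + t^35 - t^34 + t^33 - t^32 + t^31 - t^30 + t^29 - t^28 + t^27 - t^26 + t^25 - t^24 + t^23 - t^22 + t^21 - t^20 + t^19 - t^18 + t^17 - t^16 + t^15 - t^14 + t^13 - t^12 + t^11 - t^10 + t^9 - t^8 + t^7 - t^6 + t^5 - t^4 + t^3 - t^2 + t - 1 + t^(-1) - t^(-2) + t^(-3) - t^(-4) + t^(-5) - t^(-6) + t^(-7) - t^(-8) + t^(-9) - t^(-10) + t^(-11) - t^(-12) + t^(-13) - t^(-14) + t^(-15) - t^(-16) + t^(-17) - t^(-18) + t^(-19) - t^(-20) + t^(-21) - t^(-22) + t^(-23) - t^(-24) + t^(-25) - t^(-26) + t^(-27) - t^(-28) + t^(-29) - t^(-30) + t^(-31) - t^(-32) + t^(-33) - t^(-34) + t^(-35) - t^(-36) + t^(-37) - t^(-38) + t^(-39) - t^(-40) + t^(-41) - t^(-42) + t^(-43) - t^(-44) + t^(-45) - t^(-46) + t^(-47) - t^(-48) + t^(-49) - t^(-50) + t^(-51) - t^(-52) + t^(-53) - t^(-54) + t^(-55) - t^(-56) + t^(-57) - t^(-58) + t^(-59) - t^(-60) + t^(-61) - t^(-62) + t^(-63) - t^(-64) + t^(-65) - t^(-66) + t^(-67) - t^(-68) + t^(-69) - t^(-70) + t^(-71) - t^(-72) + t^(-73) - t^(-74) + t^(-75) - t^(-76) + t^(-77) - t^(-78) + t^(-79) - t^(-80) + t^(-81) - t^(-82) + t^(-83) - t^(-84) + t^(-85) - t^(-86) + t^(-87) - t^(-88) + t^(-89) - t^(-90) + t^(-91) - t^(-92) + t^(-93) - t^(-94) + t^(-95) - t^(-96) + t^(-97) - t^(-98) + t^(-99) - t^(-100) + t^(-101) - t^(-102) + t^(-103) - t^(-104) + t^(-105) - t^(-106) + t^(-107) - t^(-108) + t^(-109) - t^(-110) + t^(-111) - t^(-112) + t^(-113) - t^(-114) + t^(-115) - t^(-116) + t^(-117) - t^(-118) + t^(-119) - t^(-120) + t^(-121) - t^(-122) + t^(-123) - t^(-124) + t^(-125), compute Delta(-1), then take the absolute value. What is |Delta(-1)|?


Step 1: The polynomial has 251 terms with alternating signs, exponents from 125 down to -125.
Step 2: Substitute t = -1. The i-th term has coefficient (-1)^i and exponent (m-i),
  so its value is (-1)^i * (-1)^(m-i) = (-1)^m = -1 for every i.
Step 3: All 251 terms equal -1, so Delta(-1) = 251 * (-1) = -251
Step 4: |Delta(-1)| = 251

251


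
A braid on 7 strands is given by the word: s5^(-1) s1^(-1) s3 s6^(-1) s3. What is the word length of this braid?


The word length counts the number of generators (including inverses).
Listing each generator: s5^(-1), s1^(-1), s3, s6^(-1), s3
There are 5 generators in this braid word.

5


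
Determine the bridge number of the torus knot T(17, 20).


The bridge number of T(p,q) is min(p,q).
min(17, 20) = 17

17


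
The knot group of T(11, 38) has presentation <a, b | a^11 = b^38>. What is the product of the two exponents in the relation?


The relation is a^11 = b^38.
Product of exponents = 11 * 38
= 418

418


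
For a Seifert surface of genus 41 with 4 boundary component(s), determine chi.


chi = 2 - 2g - b
= 2 - 2*41 - 4
= 2 - 82 - 4 = -84

-84


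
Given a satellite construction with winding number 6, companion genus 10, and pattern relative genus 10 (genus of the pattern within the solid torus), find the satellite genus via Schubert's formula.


Schubert: g(satellite) = g_rel(pattern) + |winding| * g(companion),
where g_rel(pattern) is the genus of the pattern relative to the solid torus.
= 10 + 6 * 10
= 10 + 60 = 70

70


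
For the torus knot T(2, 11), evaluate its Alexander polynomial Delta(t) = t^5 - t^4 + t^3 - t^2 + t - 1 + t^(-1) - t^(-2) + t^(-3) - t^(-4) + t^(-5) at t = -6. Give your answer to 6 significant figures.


Substituting t = -6 into Delta(t) = t^5 - t^4 + t^3 - t^2 + t - 1 + t^(-1) - t^(-2) + t^(-3) - t^(-4) + t^(-5):
Term values: (-7776) + (-1296) + (-216) + (-36) + (-6) + (-1) + (-0.166667) + (-0.0277778) + (-0.00462963) + (-0.000771605) + (-0.000128601)
Sum = -9331.199974
Rounded to 6 significant figures: -9331.2

-9331.2


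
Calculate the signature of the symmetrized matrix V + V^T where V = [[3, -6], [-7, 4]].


Step 1: V + V^T = [[6, -13], [-13, 8]]
Step 2: trace = 14, det = -121
Step 3: Discriminant = 14^2 - 4*(-121) = 680
Step 4: Eigenvalues: 20.0384, -6.0384
Step 5: Signature = (# positive eigenvalues) - (# negative eigenvalues) = 0

0


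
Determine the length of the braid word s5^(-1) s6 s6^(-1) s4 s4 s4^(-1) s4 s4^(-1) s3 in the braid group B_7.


The word length counts the number of generators (including inverses).
Listing each generator: s5^(-1), s6, s6^(-1), s4, s4, s4^(-1), s4, s4^(-1), s3
There are 9 generators in this braid word.

9


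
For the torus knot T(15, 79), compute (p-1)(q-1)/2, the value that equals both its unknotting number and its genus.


For a torus knot T(p,q), both the unknotting number and genus equal (p-1)(q-1)/2.
= (15-1)(79-1)/2
= 14*78/2
= 1092/2 = 546

546


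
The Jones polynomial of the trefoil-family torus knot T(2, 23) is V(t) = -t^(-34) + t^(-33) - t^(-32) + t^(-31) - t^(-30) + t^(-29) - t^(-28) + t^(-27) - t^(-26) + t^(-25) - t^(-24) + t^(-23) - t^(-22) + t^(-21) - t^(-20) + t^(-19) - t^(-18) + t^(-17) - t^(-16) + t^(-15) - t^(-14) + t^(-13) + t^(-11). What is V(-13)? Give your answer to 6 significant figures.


Substituting t = -13 into V(t) = -t^(-34) + t^(-33) - t^(-32) + t^(-31) - t^(-30) + t^(-29) - t^(-28) + t^(-27) - t^(-26) + t^(-25) - t^(-24) + t^(-23) - t^(-22) + t^(-21) - t^(-20) + t^(-19) - t^(-18) + t^(-17) - t^(-16) + t^(-15) - t^(-14) + t^(-13) + t^(-11):
  (-)t^(-34) = -1.33637e-38
  (+)t^(-33) = -1.73728e-37
  (-)t^(-32) = -2.25846e-36
  (+)t^(-31) = -2.936e-35
  (-)t^(-30) = -3.8168e-34
  (+)t^(-29) = -4.96184e-33
  (-)t^(-28) = -6.45039e-32
  (+)t^(-27) = -8.38551e-31
  (-)t^(-26) = -1.09012e-29
  (+)t^(-25) = -1.41715e-28
  (-)t^(-24) = -1.8423e-27
  (+)t^(-23) = -2.39499e-26
  (-)t^(-22) = -3.11348e-25
  (+)t^(-21) = -4.04753e-24
  (-)t^(-20) = -5.26178e-23
  (+)t^(-19) = -6.84032e-22
  (-)t^(-18) = -8.89241e-21
  (+)t^(-17) = -1.15601e-19
  (-)t^(-16) = -1.50282e-18
  (+)t^(-15) = -1.95366e-17
  (-)t^(-14) = -2.53976e-16
  (+)t^(-13) = -3.30169e-15
  (+)t^(-11) = -5.57986e-13
Sum = (-1.33637e-38) + (-1.73728e-37) + (-2.25846e-36) + (-2.936e-35) + (-3.8168e-34) + (-4.96184e-33) + (-6.45039e-32) + (-8.38551e-31) + (-1.09012e-29) + (-1.41715e-28) + (-1.8423e-27) + (-2.39499e-26) + (-3.11348e-25) + (-4.04753e-24) + (-5.26178e-23) + (-6.84032e-22) + (-8.89241e-21) + (-1.15601e-19) + (-1.50282e-18) + (-1.95366e-17) + (-2.53976e-16) + (-3.30169e-15) + (-5.57986e-13)
= -5.615626033e-13
Rounded to 6 significant figures: -5.61563e-13

-5.61563e-13


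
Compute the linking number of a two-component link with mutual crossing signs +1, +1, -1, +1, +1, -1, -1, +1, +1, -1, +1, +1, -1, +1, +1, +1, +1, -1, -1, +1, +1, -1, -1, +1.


Step 1: Count positive crossings: 15
Step 2: Count negative crossings: 9
Step 3: Sum of signs = 15 - 9 = 6
Step 4: Linking number = sum/2 = 6/2 = 3

3


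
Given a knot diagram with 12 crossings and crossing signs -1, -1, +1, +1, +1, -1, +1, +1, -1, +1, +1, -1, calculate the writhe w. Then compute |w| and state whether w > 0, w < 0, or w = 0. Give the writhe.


Step 1: Count positive crossings (+1).
Positive crossings: 7
Step 2: Count negative crossings (-1).
Negative crossings: 5
Step 3: Writhe = (positive) - (negative)
w = 7 - 5 = 2
Step 4: |w| = 2, and w is positive

2


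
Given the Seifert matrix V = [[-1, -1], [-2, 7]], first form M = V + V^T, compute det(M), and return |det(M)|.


Step 1: Form V + V^T where V = [[-1, -1], [-2, 7]]
  V^T = [[-1, -2], [-1, 7]]
  V + V^T = [[-2, -3], [-3, 14]]
Step 2: det(V + V^T) = (-2)*14 - (-3)*(-3)
  = -28 - 9 = -37
Step 3: Knot determinant = |det(V + V^T)| = |-37| = 37

37


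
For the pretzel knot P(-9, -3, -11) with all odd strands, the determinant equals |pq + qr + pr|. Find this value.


Step 1: Compute pq + qr + pr.
pq = (-9)*(-3) = 27
qr = (-3)*(-11) = 33
pr = (-9)*(-11) = 99
pq + qr + pr = 27 + 33 + 99 = 159
Step 2: Take absolute value.
det(P(-9,-3,-11)) = |159| = 159

159


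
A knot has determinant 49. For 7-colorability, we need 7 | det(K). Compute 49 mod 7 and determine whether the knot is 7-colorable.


Step 1: A knot is p-colorable if and only if p divides its determinant.
Step 2: Compute 49 mod 7.
49 = 7 * 7 + 0
Step 3: 49 mod 7 = 0
Step 4: The knot is 7-colorable: yes

0


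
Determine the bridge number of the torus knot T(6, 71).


The bridge number of T(p,q) is min(p,q).
min(6, 71) = 6

6


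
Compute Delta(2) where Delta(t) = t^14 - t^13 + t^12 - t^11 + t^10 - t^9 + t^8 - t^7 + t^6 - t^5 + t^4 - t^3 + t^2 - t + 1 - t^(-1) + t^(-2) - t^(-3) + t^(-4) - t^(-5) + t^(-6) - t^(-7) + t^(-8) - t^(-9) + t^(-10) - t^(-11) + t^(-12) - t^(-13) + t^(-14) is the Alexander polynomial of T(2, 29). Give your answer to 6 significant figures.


Substituting t = 2 into Delta(t) = t^14 - t^13 + t^12 - t^11 + t^10 - t^9 + t^8 - t^7 + t^6 - t^5 + t^4 - t^3 + t^2 - t + 1 - t^(-1) + t^(-2) - t^(-3) + t^(-4) - t^(-5) + t^(-6) - t^(-7) + t^(-8) - t^(-9) + t^(-10) - t^(-11) + t^(-12) - t^(-13) + t^(-14):
Term values: (16384) + (-8192) + (4096) + (-2048) + (1024) + (-512) + (256) + (-128) + (64) + (-32) + (16) + (-8) + (4) + (-2) + (1) + (-0.5) + (0.25) + (-0.125) + (0.0625) + (-0.03125) + (0.015625) + (-0.0078125) + (0.00390625) + (-0.00195312) + (0.000976562) + (-0.000488281) + (0.000244141) + (-0.00012207) + (6.10352e-05)
Sum = 10922.66669
Rounded to 6 significant figures: 10922.7

10922.7


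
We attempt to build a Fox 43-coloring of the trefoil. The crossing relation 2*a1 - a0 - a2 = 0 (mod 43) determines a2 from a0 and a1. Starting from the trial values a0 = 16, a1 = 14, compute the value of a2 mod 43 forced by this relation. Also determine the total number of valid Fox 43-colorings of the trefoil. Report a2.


Step 1: Apply the given crossing relation 2*a1 - a0 - a2 = 0 (mod 43).
  a2 = 2*a1 - a0 mod 43
  a2 = 2*14 - 16 mod 43
  a2 = 28 - 16 mod 43
  a2 = 12 mod 43 = 12
Step 2: The trefoil has determinant 3.
  Number of Fox p-colorings (p prime) is p^2 if p = 3, else p.
  Since 43 does not divide 3, only trivial (constant) colorings exist.
  (So the trial a0 = 16, a1 = 14 with a0 != a1 does NOT extend to a valid coloring of the whole trefoil: the other two crossing relations require 3*(a1 - a0) = 0 (mod 43), which fails.)
  Total colorings = 43
Step 3: a2 = 12, total Fox 43-colorings = 43

12


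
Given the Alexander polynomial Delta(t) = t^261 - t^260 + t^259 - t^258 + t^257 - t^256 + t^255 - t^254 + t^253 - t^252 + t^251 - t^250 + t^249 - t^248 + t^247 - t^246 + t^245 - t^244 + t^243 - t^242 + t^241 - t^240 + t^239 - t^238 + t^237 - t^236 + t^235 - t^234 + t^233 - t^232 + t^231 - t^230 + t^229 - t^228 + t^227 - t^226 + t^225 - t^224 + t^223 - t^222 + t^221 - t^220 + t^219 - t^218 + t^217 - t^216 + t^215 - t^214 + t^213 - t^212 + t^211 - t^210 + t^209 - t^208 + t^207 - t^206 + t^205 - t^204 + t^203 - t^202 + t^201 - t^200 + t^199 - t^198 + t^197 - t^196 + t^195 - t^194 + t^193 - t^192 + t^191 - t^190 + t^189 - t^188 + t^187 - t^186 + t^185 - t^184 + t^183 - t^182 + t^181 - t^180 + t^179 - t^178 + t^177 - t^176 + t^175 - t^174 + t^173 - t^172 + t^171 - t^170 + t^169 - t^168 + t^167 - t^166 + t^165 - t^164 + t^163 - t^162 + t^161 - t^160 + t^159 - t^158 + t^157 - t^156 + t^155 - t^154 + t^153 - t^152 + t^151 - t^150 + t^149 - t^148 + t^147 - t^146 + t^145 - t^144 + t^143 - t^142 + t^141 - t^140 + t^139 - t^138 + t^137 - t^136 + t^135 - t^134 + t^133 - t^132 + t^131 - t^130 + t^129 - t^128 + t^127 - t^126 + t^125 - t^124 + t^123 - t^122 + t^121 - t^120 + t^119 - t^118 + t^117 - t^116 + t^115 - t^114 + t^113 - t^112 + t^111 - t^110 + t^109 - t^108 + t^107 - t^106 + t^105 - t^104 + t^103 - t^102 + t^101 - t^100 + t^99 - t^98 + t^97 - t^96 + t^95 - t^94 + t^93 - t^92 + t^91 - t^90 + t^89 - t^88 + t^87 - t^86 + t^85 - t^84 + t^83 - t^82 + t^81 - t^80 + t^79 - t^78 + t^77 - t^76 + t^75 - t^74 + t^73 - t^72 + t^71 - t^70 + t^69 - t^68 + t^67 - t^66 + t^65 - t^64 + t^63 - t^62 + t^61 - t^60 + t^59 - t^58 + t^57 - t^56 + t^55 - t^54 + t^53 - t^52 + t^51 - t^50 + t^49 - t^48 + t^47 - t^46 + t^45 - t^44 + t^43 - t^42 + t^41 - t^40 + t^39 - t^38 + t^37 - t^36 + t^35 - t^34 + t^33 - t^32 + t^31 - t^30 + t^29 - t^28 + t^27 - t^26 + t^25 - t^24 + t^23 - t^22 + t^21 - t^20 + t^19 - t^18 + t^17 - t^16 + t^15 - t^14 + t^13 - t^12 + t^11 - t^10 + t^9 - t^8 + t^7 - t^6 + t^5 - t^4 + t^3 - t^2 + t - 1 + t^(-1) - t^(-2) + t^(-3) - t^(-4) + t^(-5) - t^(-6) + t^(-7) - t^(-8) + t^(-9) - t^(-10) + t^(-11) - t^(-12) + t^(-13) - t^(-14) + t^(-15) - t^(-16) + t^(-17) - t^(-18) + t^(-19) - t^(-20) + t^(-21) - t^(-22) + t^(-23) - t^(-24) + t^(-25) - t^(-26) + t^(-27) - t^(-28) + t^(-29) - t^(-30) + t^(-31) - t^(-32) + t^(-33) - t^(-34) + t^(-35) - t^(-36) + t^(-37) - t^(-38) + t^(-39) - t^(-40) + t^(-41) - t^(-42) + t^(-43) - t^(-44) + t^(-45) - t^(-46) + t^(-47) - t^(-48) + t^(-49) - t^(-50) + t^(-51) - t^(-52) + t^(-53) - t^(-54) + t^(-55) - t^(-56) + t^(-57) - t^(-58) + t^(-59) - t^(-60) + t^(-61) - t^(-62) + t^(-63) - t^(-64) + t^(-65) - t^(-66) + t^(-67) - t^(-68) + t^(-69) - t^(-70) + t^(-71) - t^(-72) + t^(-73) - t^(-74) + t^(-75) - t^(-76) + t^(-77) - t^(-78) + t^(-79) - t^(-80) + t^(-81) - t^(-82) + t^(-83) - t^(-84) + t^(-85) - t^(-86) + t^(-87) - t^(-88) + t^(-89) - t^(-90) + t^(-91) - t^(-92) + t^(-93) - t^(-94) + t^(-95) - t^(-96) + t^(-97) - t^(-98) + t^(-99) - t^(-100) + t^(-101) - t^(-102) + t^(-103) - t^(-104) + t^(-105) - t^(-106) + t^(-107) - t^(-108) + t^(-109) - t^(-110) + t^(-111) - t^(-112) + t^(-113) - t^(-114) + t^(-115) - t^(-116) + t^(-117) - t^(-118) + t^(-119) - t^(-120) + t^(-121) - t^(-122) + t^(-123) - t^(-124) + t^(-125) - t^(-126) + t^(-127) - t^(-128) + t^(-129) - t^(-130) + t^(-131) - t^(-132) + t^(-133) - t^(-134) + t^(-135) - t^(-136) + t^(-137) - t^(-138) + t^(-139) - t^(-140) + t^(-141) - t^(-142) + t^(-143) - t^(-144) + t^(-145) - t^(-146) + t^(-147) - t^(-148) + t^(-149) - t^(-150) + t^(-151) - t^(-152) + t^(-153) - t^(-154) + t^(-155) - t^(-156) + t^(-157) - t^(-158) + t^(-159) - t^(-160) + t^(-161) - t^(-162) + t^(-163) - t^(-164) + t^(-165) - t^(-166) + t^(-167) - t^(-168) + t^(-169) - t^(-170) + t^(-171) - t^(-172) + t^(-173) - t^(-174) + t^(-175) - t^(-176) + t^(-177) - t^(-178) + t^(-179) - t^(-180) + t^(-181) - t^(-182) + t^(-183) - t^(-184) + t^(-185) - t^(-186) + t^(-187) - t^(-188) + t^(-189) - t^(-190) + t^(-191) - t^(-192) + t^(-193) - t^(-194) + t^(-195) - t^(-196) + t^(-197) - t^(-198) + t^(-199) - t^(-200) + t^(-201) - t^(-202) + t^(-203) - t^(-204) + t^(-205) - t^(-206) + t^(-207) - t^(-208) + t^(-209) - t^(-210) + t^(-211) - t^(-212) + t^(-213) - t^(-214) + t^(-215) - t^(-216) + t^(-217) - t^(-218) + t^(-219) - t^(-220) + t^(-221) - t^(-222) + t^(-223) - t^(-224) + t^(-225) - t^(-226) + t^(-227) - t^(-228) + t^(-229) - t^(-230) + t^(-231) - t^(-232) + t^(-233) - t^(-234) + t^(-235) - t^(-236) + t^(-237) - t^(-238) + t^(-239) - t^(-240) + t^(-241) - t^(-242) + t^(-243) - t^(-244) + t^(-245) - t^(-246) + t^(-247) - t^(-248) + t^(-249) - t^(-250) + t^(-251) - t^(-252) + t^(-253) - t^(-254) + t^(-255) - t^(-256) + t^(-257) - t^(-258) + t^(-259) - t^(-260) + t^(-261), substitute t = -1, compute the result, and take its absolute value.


Step 1: The polynomial has 523 terms with alternating signs, exponents from 261 down to -261.
Step 2: Substitute t = -1. The i-th term has coefficient (-1)^i and exponent (m-i),
  so its value is (-1)^i * (-1)^(m-i) = (-1)^m = -1 for every i.
Step 3: All 523 terms equal -1, so Delta(-1) = 523 * (-1) = -523
Step 4: |Delta(-1)| = 523

523


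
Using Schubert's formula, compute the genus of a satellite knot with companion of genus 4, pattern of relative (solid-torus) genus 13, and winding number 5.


Schubert: g(satellite) = g_rel(pattern) + |winding| * g(companion),
where g_rel(pattern) is the genus of the pattern relative to the solid torus.
= 13 + 5 * 4
= 13 + 20 = 33

33


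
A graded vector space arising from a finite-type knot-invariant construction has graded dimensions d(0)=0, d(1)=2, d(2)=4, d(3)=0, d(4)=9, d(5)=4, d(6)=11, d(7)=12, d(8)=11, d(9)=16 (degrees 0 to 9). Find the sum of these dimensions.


Total dimension = d(0) + d(1) + ... + d(9)
= 0 + 2 + 4 + 0 + 9 + 4 + 11 + 12 + 11 + 16
= 69

69


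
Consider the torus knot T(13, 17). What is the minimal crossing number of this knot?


For a torus knot T(p, q) with gcd(p,q)=1,
the crossing number is min(p*(q-1), q*(p-1)).
p*(q-1) = 13*16 = 208
q*(p-1) = 17*12 = 204
min(208, 204) = 204

204


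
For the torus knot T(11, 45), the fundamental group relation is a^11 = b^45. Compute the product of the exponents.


The relation is a^11 = b^45.
Product of exponents = 11 * 45
= 495

495


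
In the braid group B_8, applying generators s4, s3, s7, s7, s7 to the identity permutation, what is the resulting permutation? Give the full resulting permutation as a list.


Starting with identity [1, 2, 3, 4, 5, 6, 7, 8].
Apply generators in sequence:
  After s4: [1, 2, 3, 5, 4, 6, 7, 8]
  After s3: [1, 2, 5, 3, 4, 6, 7, 8]
  After s7: [1, 2, 5, 3, 4, 6, 8, 7]
  After s7: [1, 2, 5, 3, 4, 6, 7, 8]
  After s7: [1, 2, 5, 3, 4, 6, 8, 7]
Final permutation: [1, 2, 5, 3, 4, 6, 8, 7]

[1, 2, 5, 3, 4, 6, 8, 7]


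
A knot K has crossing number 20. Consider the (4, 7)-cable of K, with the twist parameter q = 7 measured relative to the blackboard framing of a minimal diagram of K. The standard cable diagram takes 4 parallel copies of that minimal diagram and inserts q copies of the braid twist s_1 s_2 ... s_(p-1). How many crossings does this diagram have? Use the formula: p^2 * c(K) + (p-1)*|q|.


Step 1: Each of the c(K) crossings of the companion diagram becomes p*p = p^2 crossings among the p parallel strands, and each of the |q| twists s_1 s_2 ... s_(p-1) adds (p-1) crossings.
  Crossings = p^2 * c(K) + (p-1)*|q|
Step 2: = 4^2 * 20 + (4-1)*7
Step 3: = 16*20 + 3*7
Step 4: = 320 + 21 = 341

341


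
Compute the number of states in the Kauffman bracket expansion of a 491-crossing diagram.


Each crossing contributes 2 choices (A-smoothing or B-smoothing).
Total states = 2^491 = 6393341031047152089869511126616404594173128996177860916959553453312761321102879990006386899074031556935325554936640763689877454191182408307282280448

6393341031047152089869511126616404594173128996177860916959553453312761321102879990006386899074031556935325554936640763689877454191182408307282280448


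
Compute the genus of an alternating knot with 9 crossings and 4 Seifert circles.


For alternating knots, g = (c - s + 1)/2.
= (9 - 4 + 1)/2
= 6/2 = 3

3


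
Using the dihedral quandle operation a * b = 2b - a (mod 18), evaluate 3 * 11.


3 * 11 = 2*11 - 3 mod 18
= 22 - 3 mod 18
= 19 mod 18 = 1

1


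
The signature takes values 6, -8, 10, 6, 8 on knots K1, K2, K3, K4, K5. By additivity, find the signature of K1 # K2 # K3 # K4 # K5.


The signature is additive under connected sum.
signature(K1 # K2 # K3 # K4 # K5) = (6) + (-8) + (10) + (6) + (8)
= 22

22


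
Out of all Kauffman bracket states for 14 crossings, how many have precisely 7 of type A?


We choose which 7 of 14 crossings get A-smoothings.
C(14, 7) = 14! / (7! * 7!)
= 3432

3432


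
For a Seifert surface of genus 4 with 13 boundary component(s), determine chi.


chi = 2 - 2g - b
= 2 - 2*4 - 13
= 2 - 8 - 13 = -19

-19


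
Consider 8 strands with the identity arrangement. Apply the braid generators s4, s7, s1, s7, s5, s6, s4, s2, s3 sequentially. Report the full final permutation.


Starting with identity [1, 2, 3, 4, 5, 6, 7, 8].
Apply generators in sequence:
  After s4: [1, 2, 3, 5, 4, 6, 7, 8]
  After s7: [1, 2, 3, 5, 4, 6, 8, 7]
  After s1: [2, 1, 3, 5, 4, 6, 8, 7]
  After s7: [2, 1, 3, 5, 4, 6, 7, 8]
  After s5: [2, 1, 3, 5, 6, 4, 7, 8]
  After s6: [2, 1, 3, 5, 6, 7, 4, 8]
  After s4: [2, 1, 3, 6, 5, 7, 4, 8]
  After s2: [2, 3, 1, 6, 5, 7, 4, 8]
  After s3: [2, 3, 6, 1, 5, 7, 4, 8]
Final permutation: [2, 3, 6, 1, 5, 7, 4, 8]

[2, 3, 6, 1, 5, 7, 4, 8]


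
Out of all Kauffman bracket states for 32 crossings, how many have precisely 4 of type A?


We choose which 4 of 32 crossings get A-smoothings.
C(32, 4) = 32! / (4! * 28!)
= 35960

35960


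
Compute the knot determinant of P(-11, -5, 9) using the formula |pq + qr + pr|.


Step 1: Compute pq + qr + pr.
pq = (-11)*(-5) = 55
qr = (-5)*9 = -45
pr = (-11)*9 = -99
pq + qr + pr = 55 + (-45) + (-99) = -89
Step 2: Take absolute value.
det(P(-11,-5,9)) = |-89| = 89

89


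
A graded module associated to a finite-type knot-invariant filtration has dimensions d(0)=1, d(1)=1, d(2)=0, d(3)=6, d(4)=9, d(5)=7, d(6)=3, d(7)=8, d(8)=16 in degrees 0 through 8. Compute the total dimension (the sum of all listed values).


Total dimension = d(0) + d(1) + ... + d(8)
= 1 + 1 + 0 + 6 + 9 + 7 + 3 + 8 + 16
= 51

51


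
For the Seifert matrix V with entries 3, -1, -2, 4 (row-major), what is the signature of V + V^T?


Step 1: V + V^T = [[6, -3], [-3, 8]]
Step 2: trace = 14, det = 39
Step 3: Discriminant = 14^2 - 4*39 = 40
Step 4: Eigenvalues: 10.1623, 3.83772
Step 5: Signature = (# positive eigenvalues) - (# negative eigenvalues) = 2

2


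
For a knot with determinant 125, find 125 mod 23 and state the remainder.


Step 1: A knot is p-colorable if and only if p divides its determinant.
Step 2: Compute 125 mod 23.
125 = 5 * 23 + 10
Step 3: 125 mod 23 = 10
Step 4: The knot is 23-colorable: no

10


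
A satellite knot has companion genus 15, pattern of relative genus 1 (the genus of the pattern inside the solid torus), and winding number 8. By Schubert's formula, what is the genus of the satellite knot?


Schubert: g(satellite) = g_rel(pattern) + |winding| * g(companion),
where g_rel(pattern) is the genus of the pattern relative to the solid torus.
= 1 + 8 * 15
= 1 + 120 = 121

121


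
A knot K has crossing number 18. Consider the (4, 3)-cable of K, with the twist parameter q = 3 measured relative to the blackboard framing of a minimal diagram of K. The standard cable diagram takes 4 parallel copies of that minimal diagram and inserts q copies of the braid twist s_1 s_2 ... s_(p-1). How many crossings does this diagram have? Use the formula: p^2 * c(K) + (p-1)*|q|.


Step 1: Each of the c(K) crossings of the companion diagram becomes p*p = p^2 crossings among the p parallel strands, and each of the |q| twists s_1 s_2 ... s_(p-1) adds (p-1) crossings.
  Crossings = p^2 * c(K) + (p-1)*|q|
Step 2: = 4^2 * 18 + (4-1)*3
Step 3: = 16*18 + 3*3
Step 4: = 288 + 9 = 297

297


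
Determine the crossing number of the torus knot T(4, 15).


For a torus knot T(p, q) with gcd(p,q)=1,
the crossing number is min(p*(q-1), q*(p-1)).
p*(q-1) = 4*14 = 56
q*(p-1) = 15*3 = 45
min(56, 45) = 45

45


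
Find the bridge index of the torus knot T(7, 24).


The bridge number of T(p,q) is min(p,q).
min(7, 24) = 7

7


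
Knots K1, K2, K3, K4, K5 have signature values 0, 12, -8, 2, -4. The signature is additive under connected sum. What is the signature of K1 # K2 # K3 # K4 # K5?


The signature is additive under connected sum.
signature(K1 # K2 # K3 # K4 # K5) = (0) + (12) + (-8) + (2) + (-4)
= 2

2


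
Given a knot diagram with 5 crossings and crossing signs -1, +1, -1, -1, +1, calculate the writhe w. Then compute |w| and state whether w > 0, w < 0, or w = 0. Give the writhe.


Step 1: Count positive crossings (+1).
Positive crossings: 2
Step 2: Count negative crossings (-1).
Negative crossings: 3
Step 3: Writhe = (positive) - (negative)
w = 2 - 3 = -1
Step 4: |w| = 1, and w is negative

-1


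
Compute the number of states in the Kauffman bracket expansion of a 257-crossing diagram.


Each crossing contributes 2 choices (A-smoothing or B-smoothing).
Total states = 2^257 = 231584178474632390847141970017375815706539969331281128078915168015826259279872

231584178474632390847141970017375815706539969331281128078915168015826259279872


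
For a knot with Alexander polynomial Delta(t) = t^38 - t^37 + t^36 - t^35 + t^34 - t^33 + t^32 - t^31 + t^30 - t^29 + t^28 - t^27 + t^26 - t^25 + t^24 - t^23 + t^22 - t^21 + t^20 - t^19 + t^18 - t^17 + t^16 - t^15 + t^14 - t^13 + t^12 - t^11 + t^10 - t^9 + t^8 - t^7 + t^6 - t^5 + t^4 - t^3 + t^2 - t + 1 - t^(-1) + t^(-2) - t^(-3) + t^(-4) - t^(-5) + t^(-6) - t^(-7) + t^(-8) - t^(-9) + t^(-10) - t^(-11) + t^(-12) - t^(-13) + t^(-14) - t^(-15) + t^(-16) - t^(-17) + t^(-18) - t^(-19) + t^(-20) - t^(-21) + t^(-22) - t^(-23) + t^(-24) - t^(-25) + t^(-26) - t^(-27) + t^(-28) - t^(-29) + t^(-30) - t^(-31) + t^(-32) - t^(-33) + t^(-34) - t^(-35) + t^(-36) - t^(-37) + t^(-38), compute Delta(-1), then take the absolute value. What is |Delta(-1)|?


Step 1: The polynomial has 77 terms with alternating signs, exponents from 38 down to -38.
Step 2: Substitute t = -1. The i-th term has coefficient (-1)^i and exponent (m-i),
  so its value is (-1)^i * (-1)^(m-i) = (-1)^m = 1 for every i.
Step 3: All 77 terms equal 1, so Delta(-1) = 77 * (1) = 77
Step 4: |Delta(-1)| = 77

77


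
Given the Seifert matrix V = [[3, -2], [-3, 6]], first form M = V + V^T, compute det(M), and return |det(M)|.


Step 1: Form V + V^T where V = [[3, -2], [-3, 6]]
  V^T = [[3, -3], [-2, 6]]
  V + V^T = [[6, -5], [-5, 12]]
Step 2: det(V + V^T) = 6*12 - (-5)*(-5)
  = 72 - 25 = 47
Step 3: Knot determinant = |det(V + V^T)| = |47| = 47

47


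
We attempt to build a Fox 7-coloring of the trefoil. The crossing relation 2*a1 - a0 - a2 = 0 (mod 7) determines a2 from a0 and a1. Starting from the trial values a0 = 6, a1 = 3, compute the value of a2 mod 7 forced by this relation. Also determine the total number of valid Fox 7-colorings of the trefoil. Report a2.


Step 1: Apply the given crossing relation 2*a1 - a0 - a2 = 0 (mod 7).
  a2 = 2*a1 - a0 mod 7
  a2 = 2*3 - 6 mod 7
  a2 = 6 - 6 mod 7
  a2 = 0 mod 7 = 0
Step 2: The trefoil has determinant 3.
  Number of Fox p-colorings (p prime) is p^2 if p = 3, else p.
  Since 7 does not divide 3, only trivial (constant) colorings exist.
  (So the trial a0 = 6, a1 = 3 with a0 != a1 does NOT extend to a valid coloring of the whole trefoil: the other two crossing relations require 3*(a1 - a0) = 0 (mod 7), which fails.)
  Total colorings = 7
Step 3: a2 = 0, total Fox 7-colorings = 7

0


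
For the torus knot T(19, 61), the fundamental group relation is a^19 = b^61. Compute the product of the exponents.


The relation is a^19 = b^61.
Product of exponents = 19 * 61
= 1159

1159


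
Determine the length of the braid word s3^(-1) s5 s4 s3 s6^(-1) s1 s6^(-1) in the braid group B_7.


The word length counts the number of generators (including inverses).
Listing each generator: s3^(-1), s5, s4, s3, s6^(-1), s1, s6^(-1)
There are 7 generators in this braid word.

7


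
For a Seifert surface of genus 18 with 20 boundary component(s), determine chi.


chi = 2 - 2g - b
= 2 - 2*18 - 20
= 2 - 36 - 20 = -54

-54


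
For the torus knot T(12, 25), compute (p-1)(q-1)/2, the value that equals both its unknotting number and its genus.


For a torus knot T(p,q), both the unknotting number and genus equal (p-1)(q-1)/2.
= (12-1)(25-1)/2
= 11*24/2
= 264/2 = 132

132


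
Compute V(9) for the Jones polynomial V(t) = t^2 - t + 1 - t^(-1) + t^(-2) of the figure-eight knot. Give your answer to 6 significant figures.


Substituting t = 9 into V(t) = t^2 - t + 1 - t^(-1) + t^(-2):
  (+)t^(2) = 81
  (-)t^(1) = -9
  (+)t^(0) = 1
  (-)t^(-1) = -0.111111
  (+)t^(-2) = 0.0123457
Sum = (81) + (-9) + (1) + (-0.111111) + (0.0123457)
= 72.90123457
Rounded to 6 significant figures: 72.9012

72.9012


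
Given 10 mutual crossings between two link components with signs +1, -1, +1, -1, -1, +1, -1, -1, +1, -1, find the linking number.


Step 1: Count positive crossings: 4
Step 2: Count negative crossings: 6
Step 3: Sum of signs = 4 - 6 = -2
Step 4: Linking number = sum/2 = -2/2 = -1

-1


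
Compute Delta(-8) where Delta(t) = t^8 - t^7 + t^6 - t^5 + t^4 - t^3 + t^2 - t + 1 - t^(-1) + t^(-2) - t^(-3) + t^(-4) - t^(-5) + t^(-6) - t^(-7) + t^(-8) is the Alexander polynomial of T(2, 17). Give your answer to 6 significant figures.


Substituting t = -8 into Delta(t) = t^8 - t^7 + t^6 - t^5 + t^4 - t^3 + t^2 - t + 1 - t^(-1) + t^(-2) - t^(-3) + t^(-4) - t^(-5) + t^(-6) - t^(-7) + t^(-8):
Term values: (16777216) + (2097152) + (262144) + (32768) + (4096) + (512) + (64) + (8) + (1) + (0.125) + (0.015625) + (0.00195312) + (0.000244141) + (3.05176e-05) + (3.8147e-06) + (4.76837e-07) + (5.96046e-08)
Sum = 19173961.14
Rounded to 6 significant figures: 1.9174e+07

1.9174e+07


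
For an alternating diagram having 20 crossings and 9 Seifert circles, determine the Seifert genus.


For alternating knots, g = (c - s + 1)/2.
= (20 - 9 + 1)/2
= 12/2 = 6

6


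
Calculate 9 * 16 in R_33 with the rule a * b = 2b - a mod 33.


9 * 16 = 2*16 - 9 mod 33
= 32 - 9 mod 33
= 23 mod 33 = 23

23


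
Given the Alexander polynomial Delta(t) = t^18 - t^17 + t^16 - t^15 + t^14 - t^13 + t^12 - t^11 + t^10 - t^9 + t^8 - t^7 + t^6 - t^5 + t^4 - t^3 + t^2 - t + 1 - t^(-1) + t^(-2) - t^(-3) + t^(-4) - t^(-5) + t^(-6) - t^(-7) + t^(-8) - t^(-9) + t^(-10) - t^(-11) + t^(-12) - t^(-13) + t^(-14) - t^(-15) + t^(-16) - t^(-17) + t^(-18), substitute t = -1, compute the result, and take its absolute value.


Step 1: The polynomial has 37 terms with alternating signs, exponents from 18 down to -18.
Step 2: Substitute t = -1. The i-th term has coefficient (-1)^i and exponent (m-i),
  so its value is (-1)^i * (-1)^(m-i) = (-1)^m = 1 for every i.
Step 3: All 37 terms equal 1, so Delta(-1) = 37 * (1) = 37
Step 4: |Delta(-1)| = 37

37


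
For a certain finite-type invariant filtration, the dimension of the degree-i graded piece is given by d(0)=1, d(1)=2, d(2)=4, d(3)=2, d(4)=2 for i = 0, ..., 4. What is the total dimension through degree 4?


Total dimension = d(0) + d(1) + ... + d(4)
= 1 + 2 + 4 + 2 + 2
= 11

11


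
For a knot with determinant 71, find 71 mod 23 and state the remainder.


Step 1: A knot is p-colorable if and only if p divides its determinant.
Step 2: Compute 71 mod 23.
71 = 3 * 23 + 2
Step 3: 71 mod 23 = 2
Step 4: The knot is 23-colorable: no

2


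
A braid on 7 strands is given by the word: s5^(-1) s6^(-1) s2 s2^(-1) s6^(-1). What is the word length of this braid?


The word length counts the number of generators (including inverses).
Listing each generator: s5^(-1), s6^(-1), s2, s2^(-1), s6^(-1)
There are 5 generators in this braid word.

5


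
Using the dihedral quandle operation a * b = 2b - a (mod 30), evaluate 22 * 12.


22 * 12 = 2*12 - 22 mod 30
= 24 - 22 mod 30
= 2 mod 30 = 2

2


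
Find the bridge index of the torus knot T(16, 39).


The bridge number of T(p,q) is min(p,q).
min(16, 39) = 16

16


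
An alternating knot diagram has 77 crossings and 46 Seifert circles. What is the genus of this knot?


For alternating knots, g = (c - s + 1)/2.
= (77 - 46 + 1)/2
= 32/2 = 16

16


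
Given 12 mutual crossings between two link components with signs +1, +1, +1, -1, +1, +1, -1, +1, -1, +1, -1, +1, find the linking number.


Step 1: Count positive crossings: 8
Step 2: Count negative crossings: 4
Step 3: Sum of signs = 8 - 4 = 4
Step 4: Linking number = sum/2 = 4/2 = 2

2


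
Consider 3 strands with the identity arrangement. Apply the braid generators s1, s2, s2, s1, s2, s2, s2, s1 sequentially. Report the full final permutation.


Starting with identity [1, 2, 3].
Apply generators in sequence:
  After s1: [2, 1, 3]
  After s2: [2, 3, 1]
  After s2: [2, 1, 3]
  After s1: [1, 2, 3]
  After s2: [1, 3, 2]
  After s2: [1, 2, 3]
  After s2: [1, 3, 2]
  After s1: [3, 1, 2]
Final permutation: [3, 1, 2]

[3, 1, 2]


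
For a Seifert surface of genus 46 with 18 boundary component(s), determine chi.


chi = 2 - 2g - b
= 2 - 2*46 - 18
= 2 - 92 - 18 = -108

-108


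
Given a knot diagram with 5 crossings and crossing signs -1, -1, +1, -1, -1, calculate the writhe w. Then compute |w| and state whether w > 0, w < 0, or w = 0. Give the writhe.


Step 1: Count positive crossings (+1).
Positive crossings: 1
Step 2: Count negative crossings (-1).
Negative crossings: 4
Step 3: Writhe = (positive) - (negative)
w = 1 - 4 = -3
Step 4: |w| = 3, and w is negative

-3


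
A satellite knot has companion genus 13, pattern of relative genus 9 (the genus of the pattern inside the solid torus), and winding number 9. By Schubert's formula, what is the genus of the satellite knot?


Schubert: g(satellite) = g_rel(pattern) + |winding| * g(companion),
where g_rel(pattern) is the genus of the pattern relative to the solid torus.
= 9 + 9 * 13
= 9 + 117 = 126

126


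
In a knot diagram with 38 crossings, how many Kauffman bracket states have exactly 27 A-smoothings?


We choose which 27 of 38 crossings get A-smoothings.
C(38, 27) = 38! / (27! * 11!)
= 1203322288

1203322288


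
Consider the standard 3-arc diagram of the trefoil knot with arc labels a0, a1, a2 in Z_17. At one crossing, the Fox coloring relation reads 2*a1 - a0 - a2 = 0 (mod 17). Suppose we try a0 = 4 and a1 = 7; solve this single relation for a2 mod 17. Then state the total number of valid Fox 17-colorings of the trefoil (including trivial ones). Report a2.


Step 1: Apply the given crossing relation 2*a1 - a0 - a2 = 0 (mod 17).
  a2 = 2*a1 - a0 mod 17
  a2 = 2*7 - 4 mod 17
  a2 = 14 - 4 mod 17
  a2 = 10 mod 17 = 10
Step 2: The trefoil has determinant 3.
  Number of Fox p-colorings (p prime) is p^2 if p = 3, else p.
  Since 17 does not divide 3, only trivial (constant) colorings exist.
  (So the trial a0 = 4, a1 = 7 with a0 != a1 does NOT extend to a valid coloring of the whole trefoil: the other two crossing relations require 3*(a1 - a0) = 0 (mod 17), which fails.)
  Total colorings = 17
Step 3: a2 = 10, total Fox 17-colorings = 17

10


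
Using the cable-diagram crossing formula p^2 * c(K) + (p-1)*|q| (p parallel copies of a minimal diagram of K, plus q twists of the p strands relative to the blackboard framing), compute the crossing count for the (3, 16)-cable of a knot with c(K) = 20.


Step 1: Each of the c(K) crossings of the companion diagram becomes p*p = p^2 crossings among the p parallel strands, and each of the |q| twists s_1 s_2 ... s_(p-1) adds (p-1) crossings.
  Crossings = p^2 * c(K) + (p-1)*|q|
Step 2: = 3^2 * 20 + (3-1)*16
Step 3: = 9*20 + 2*16
Step 4: = 180 + 32 = 212

212


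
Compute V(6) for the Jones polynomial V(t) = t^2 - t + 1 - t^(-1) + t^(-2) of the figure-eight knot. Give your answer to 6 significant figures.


Substituting t = 6 into V(t) = t^2 - t + 1 - t^(-1) + t^(-2):
  (+)t^(2) = 36
  (-)t^(1) = -6
  (+)t^(0) = 1
  (-)t^(-1) = -0.166667
  (+)t^(-2) = 0.0277778
Sum = (36) + (-6) + (1) + (-0.166667) + (0.0277778)
= 30.86111111
Rounded to 6 significant figures: 30.8611

30.8611


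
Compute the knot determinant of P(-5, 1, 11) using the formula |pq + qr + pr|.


Step 1: Compute pq + qr + pr.
pq = (-5)*1 = -5
qr = 1*11 = 11
pr = (-5)*11 = -55
pq + qr + pr = -5 + 11 + (-55) = -49
Step 2: Take absolute value.
det(P(-5,1,11)) = |-49| = 49

49


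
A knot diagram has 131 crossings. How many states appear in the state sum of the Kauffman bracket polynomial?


Each crossing contributes 2 choices (A-smoothing or B-smoothing).
Total states = 2^131 = 2722258935367507707706996859454145691648

2722258935367507707706996859454145691648


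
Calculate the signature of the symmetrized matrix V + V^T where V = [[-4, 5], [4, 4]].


Step 1: V + V^T = [[-8, 9], [9, 8]]
Step 2: trace = 0, det = -145
Step 3: Discriminant = 0^2 - 4*(-145) = 580
Step 4: Eigenvalues: 12.0416, -12.0416
Step 5: Signature = (# positive eigenvalues) - (# negative eigenvalues) = 0

0


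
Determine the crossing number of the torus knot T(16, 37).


For a torus knot T(p, q) with gcd(p,q)=1,
the crossing number is min(p*(q-1), q*(p-1)).
p*(q-1) = 16*36 = 576
q*(p-1) = 37*15 = 555
min(576, 555) = 555

555


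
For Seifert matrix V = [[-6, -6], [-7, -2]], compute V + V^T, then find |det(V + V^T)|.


Step 1: Form V + V^T where V = [[-6, -6], [-7, -2]]
  V^T = [[-6, -7], [-6, -2]]
  V + V^T = [[-12, -13], [-13, -4]]
Step 2: det(V + V^T) = (-12)*(-4) - (-13)*(-13)
  = 48 - 169 = -121
Step 3: Knot determinant = |det(V + V^T)| = |-121| = 121

121


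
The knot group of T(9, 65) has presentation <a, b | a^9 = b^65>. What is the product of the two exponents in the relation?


The relation is a^9 = b^65.
Product of exponents = 9 * 65
= 585

585


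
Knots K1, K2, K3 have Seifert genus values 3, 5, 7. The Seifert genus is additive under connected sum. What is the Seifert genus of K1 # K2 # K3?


The Seifert genus is additive under connected sum.
Seifert genus(K1 # K2 # K3) = (3) + (5) + (7)
= 15

15


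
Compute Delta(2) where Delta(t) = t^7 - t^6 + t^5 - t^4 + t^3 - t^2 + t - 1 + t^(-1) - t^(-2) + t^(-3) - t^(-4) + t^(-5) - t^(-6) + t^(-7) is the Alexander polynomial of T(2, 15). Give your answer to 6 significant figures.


Substituting t = 2 into Delta(t) = t^7 - t^6 + t^5 - t^4 + t^3 - t^2 + t - 1 + t^(-1) - t^(-2) + t^(-3) - t^(-4) + t^(-5) - t^(-6) + t^(-7):
Term values: (128) + (-64) + (32) + (-16) + (8) + (-4) + (2) + (-1) + (0.5) + (-0.25) + (0.125) + (-0.0625) + (0.03125) + (-0.015625) + (0.0078125)
Sum = 85.3359375
Rounded to 6 significant figures: 85.3359

85.3359


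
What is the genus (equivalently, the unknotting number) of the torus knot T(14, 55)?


For a torus knot T(p,q), both the unknotting number and genus equal (p-1)(q-1)/2.
= (14-1)(55-1)/2
= 13*54/2
= 702/2 = 351

351


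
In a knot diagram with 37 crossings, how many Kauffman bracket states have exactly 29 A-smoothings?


We choose which 29 of 37 crossings get A-smoothings.
C(37, 29) = 37! / (29! * 8!)
= 38608020

38608020


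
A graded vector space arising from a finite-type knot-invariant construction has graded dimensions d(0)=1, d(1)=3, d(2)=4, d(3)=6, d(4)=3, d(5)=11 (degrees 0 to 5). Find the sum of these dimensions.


Total dimension = d(0) + d(1) + ... + d(5)
= 1 + 3 + 4 + 6 + 3 + 11
= 28

28


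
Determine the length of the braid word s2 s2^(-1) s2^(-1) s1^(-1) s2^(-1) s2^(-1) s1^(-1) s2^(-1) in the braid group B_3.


The word length counts the number of generators (including inverses).
Listing each generator: s2, s2^(-1), s2^(-1), s1^(-1), s2^(-1), s2^(-1), s1^(-1), s2^(-1)
There are 8 generators in this braid word.

8


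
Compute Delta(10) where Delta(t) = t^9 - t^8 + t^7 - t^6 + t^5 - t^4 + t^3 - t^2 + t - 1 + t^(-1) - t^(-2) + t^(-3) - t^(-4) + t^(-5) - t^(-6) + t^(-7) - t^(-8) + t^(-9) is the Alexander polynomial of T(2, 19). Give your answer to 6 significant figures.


Substituting t = 10 into Delta(t) = t^9 - t^8 + t^7 - t^6 + t^5 - t^4 + t^3 - t^2 + t - 1 + t^(-1) - t^(-2) + t^(-3) - t^(-4) + t^(-5) - t^(-6) + t^(-7) - t^(-8) + t^(-9):
Term values: (1000000000) + (-100000000) + (10000000) + (-1000000) + (100000) + (-10000) + (1000) + (-100) + (10) + (-1) + (0.1) + (-0.01) + (0.001) + (-0.0001) + (1e-05) + (-1e-06) + (1e-07) + (-1e-08) + (1e-09)
Sum = 909090909.1
Rounded to 6 significant figures: 9.09091e+08

9.09091e+08


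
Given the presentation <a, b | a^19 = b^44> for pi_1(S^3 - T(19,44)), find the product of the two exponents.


The relation is a^19 = b^44.
Product of exponents = 19 * 44
= 836

836


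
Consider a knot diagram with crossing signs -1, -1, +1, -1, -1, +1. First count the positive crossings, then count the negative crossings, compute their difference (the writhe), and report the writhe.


Step 1: Count positive crossings (+1).
Positive crossings: 2
Step 2: Count negative crossings (-1).
Negative crossings: 4
Step 3: Writhe = (positive) - (negative)
w = 2 - 4 = -2
Step 4: |w| = 2, and w is negative

-2


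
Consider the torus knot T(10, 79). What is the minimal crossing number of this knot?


For a torus knot T(p, q) with gcd(p,q)=1,
the crossing number is min(p*(q-1), q*(p-1)).
p*(q-1) = 10*78 = 780
q*(p-1) = 79*9 = 711
min(780, 711) = 711

711
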